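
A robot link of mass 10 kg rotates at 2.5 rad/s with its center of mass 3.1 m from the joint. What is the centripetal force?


F = m * omega^2 * r
= 10 * 2.5^2 * 3.1
= 10 * 6.25 * 3.1
= 193.75 N


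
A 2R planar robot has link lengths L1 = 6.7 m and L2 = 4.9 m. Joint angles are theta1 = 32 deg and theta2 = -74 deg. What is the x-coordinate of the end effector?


Convert angles to radians: theta1 = 0.5585, theta2 = -1.2915
x = L1*cos(theta1) + L2*cos(theta1+theta2)
x = 5.6819 + 3.6414
x = 9.3233


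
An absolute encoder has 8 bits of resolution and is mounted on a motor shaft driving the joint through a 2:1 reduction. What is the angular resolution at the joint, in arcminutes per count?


counts = 2^8 = 256
effective counts at joint = 256 * 2 = 512
resolution = 360*60 / 512
= 42.1875 arcmin/count


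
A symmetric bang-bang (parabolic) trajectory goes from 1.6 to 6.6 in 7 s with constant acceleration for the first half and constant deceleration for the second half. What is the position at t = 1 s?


Symmetric rest-to-rest: each phase covers (pf-p0)/2 in time T/2. 0.5*a*(T/2)^2 = (pf-p0)/2 => a = 4*(pf-p0)/T^2
a = 4*(6.6-1.6)/7^2 = 0.4082
t = 1 is in the acceleration phase (t <= T/2).
p = p0 + 0.5*a*t^2 = 1.6 + 0.5*0.4082*1^2
= 1.8041


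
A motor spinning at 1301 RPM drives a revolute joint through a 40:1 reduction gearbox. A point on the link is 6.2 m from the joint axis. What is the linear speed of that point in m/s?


omega_motor = 1301 * 2*pi/60 = 136.2404 rad/s
omega_joint = omega_motor / 40 = 3.406 rad/s
v = omega_joint * r = 3.406 * 6.2
= 21.1173 m/s


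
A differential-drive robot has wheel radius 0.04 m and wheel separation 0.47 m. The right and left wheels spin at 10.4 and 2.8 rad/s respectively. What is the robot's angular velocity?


vR = r*wR = 0.04*10.4 = 0.416 m/s
vL = r*wL = 0.04*2.8 = 0.112 m/s
v = (vR+vL)/2 = 0.264 m/s
omega = (vR-vL)/L = 0.6468 rad/s
angular velocity = 0.6468 rad/s


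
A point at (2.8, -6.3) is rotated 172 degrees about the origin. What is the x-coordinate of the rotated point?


x' = x*cos(theta) - y*sin(theta)
cos(172 deg) = -0.9903, sin(172 deg) = 0.1392
x' = 2.8 * -0.9903 - -6.3 * 0.1392
= -2.7728 - -0.8768
= -1.896


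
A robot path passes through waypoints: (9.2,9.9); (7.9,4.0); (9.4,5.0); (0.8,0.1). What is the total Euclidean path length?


Segment lengths:
  seg1 = sqrt((-1.3)^2 + (-5.9)^2) = 6.0415
  seg2 = sqrt((1.5)^2 + (1.0)^2) = 1.8028
  seg3 = sqrt((-8.6)^2 + (-4.9)^2) = 9.898
Total = 17.7423


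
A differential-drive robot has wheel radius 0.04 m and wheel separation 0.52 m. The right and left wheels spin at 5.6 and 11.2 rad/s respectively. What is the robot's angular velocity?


vR = r*wR = 0.04*5.6 = 0.224 m/s
vL = r*wL = 0.04*11.2 = 0.448 m/s
v = (vR+vL)/2 = 0.336 m/s
omega = (vR-vL)/L = -0.4308 rad/s
angular velocity = -0.4308 rad/s


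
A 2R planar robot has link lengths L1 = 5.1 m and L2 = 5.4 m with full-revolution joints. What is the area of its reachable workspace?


r_max = L1 + L2 = 10.5 m
r_min = |L1 - L2| = 0.3 m
Area = pi*(r_max^2 - r_min^2)
= pi*(110.25 - 0.09)
= pi * 110.16
= 346.0778 m^2


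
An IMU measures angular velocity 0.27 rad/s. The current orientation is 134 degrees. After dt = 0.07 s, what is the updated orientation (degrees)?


delta_theta = w * dt = 0.27 * 0.07 = 0.0189 rad
= 1.0829 deg
theta_new = 134 + 1.0829 = 135.0829 deg


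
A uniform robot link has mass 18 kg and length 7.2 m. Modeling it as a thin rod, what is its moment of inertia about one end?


I = (1/3) * m * L^2
= (1/3) * 18 * 7.2^2
= 0.333333 * 18 * 51.84
= 311.04 kg*m^2


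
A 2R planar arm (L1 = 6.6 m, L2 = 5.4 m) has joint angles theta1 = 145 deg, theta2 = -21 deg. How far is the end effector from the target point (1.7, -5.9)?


End effector via forward kinematics:
x = L1*cos(t1) + L2*cos(t1+t2) = -8.426
y = L1*sin(t1) + L2*sin(t1+t2) = 8.2624
Distance to target:
d = sqrt((1.7 - -8.426)^2 + (-5.9 - 8.2624)^2)
= sqrt(102.5368 + 200.5738)
= 17.4101 m


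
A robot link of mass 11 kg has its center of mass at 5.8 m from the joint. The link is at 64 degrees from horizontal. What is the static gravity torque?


tau = m*g*L*cos(angle)
= 11 * 9.81 * 5.8 * cos(64 deg)
= 11 * 9.81 * 5.8 * 0.4384
= 274.3669 Nm


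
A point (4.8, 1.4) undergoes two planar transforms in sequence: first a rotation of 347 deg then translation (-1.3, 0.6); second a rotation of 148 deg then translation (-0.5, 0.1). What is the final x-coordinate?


After transform 1:
x1 = cos(347)*4.8 - sin(347)*1.4 + -1.3 = 3.6919
y1 = sin(347)*4.8 + cos(347)*1.4 + 0.6 = 0.8844
After transform 2:
x2 = cos(148)*3.6919 - sin(148)*0.8844 + -0.5
= -4.0996


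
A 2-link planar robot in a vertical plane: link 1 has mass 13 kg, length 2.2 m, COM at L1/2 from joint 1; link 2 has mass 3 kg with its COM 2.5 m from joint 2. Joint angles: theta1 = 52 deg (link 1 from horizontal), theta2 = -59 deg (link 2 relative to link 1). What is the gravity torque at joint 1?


Horizontal distance from joint 1 to link-1 COM:
  x_c1 = (L1/2)*cos(t1) = 1.1 * 0.6157 = 0.6772 m
Horizontal distance from joint 1 to link-2 COM:
  x_c2 = L1*cos(t1) + Lc2*cos(t1+t2)
       = 2.2*0.6157 + 2.5*0.9925 = 3.8358 m
tau1 = m1*g*x_c1 + m2*g*x_c2
     = 13*9.81*0.6772 + 3*9.81*3.8358
     = 86.3668 + 112.8882
     = 199.255 Nm


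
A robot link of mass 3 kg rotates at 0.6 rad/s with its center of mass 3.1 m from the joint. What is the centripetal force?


F = m * omega^2 * r
= 3 * 0.6^2 * 3.1
= 3 * 0.36 * 3.1
= 3.348 N


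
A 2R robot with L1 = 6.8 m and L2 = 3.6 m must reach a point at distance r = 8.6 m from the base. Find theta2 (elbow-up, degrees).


cos(theta2) = (r^2 - L1^2 - L2^2) / (2*L1*L2)
cos(theta2) = (73.96 - 46.24 - 12.96) / 48.96
cos(theta2) = 0.301471
theta2 = 72.454 degrees


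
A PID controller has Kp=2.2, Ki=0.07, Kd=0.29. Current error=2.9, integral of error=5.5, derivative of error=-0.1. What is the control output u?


u = Kp*e + Ki*int(e) + Kd*de/dt
= 2.2*2.9 + 0.07*5.5 + 0.29*(-0.1)
= 6.38 + 0.385 + -0.029
= 6.736


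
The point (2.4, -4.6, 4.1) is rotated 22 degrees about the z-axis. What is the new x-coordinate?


Rotation about z-axis: x' = x*cos(theta) - y*sin(theta)
= 2.4 * 0.9272 - -4.6 * 0.3746
= 3.9484


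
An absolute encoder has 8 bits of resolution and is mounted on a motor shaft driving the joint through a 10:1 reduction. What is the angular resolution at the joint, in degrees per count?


counts = 2^8 = 256
effective counts at joint = 256 * 10 = 2560
resolution = 360 / 2560
= 0.1406 deg/count


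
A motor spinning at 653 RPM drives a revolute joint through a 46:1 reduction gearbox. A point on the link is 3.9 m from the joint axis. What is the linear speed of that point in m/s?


omega_motor = 653 * 2*pi/60 = 68.382 rad/s
omega_joint = omega_motor / 46 = 1.4866 rad/s
v = omega_joint * r = 1.4866 * 3.9
= 5.7976 m/s


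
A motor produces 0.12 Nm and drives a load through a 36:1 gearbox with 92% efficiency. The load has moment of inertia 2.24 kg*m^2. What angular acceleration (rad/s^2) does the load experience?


tau_out = tau_motor * N * eta
= 0.12 * 36 * 0.92 = 3.9744 Nm
alpha = tau_out / I = 3.9744 / 2.24
= 1.7743 rad/s^2


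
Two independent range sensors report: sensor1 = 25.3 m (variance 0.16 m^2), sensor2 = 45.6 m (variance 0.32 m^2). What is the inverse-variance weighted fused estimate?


w1 = (1/var1) / (1/var1 + 1/var2)
   = 6.25 / (6.25 + 3.125) = 0.6667
w2 = 1 - w1 = 0.3333
fused = w1*s1 + w2*s2 = 16.8667 + 15.2
= 32.0667 m


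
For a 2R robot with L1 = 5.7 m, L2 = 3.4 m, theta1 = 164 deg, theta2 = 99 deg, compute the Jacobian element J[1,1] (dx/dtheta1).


J[1,1] = -L1*sin(t1) - L2*sin(t1+t2)
= -5.7*sin(164) - 3.4*sin(263)
= 1.8035


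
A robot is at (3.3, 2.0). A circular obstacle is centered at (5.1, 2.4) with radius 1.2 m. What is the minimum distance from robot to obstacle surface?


center_dist = sqrt((3.3-5.1)^2 + (2.0-2.4)^2)
= sqrt(3.24 + 0.16)
= 1.8439
min_dist = center_dist - radius = 1.8439 - 1.2 = 0.6439 m


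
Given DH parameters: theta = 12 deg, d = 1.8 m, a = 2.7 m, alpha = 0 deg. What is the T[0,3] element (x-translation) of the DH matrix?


T[0,3] = a * cos(theta)
= 2.7 * cos(12 deg)
= 2.7 * 0.9781
= 2.641


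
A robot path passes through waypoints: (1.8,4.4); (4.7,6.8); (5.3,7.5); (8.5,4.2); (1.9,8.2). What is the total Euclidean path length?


Segment lengths:
  seg1 = sqrt((2.9)^2 + (2.4)^2) = 3.7643
  seg2 = sqrt((0.6)^2 + (0.7)^2) = 0.922
  seg3 = sqrt((3.2)^2 + (-3.3)^2) = 4.5967
  seg4 = sqrt((-6.6)^2 + (4.0)^2) = 7.7175
Total = 17.0005


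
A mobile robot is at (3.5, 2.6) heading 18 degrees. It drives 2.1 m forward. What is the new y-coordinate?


y_new = y0 + d*sin(theta)
= 2.6 + 2.1*sin(18)
= 2.6 + 0.6489
= 3.2489


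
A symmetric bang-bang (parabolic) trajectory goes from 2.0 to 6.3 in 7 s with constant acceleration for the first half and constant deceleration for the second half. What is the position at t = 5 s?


Symmetric rest-to-rest: each phase covers (pf-p0)/2 in time T/2. 0.5*a*(T/2)^2 = (pf-p0)/2 => a = 4*(pf-p0)/T^2
a = 4*(6.3-2.0)/7^2 = 0.351
t = 5 is in the deceleration phase (t > T/2).
p = pf - 0.5*a*(T-t)^2 = 6.3 - 0.5*0.351*2^2
= 5.598


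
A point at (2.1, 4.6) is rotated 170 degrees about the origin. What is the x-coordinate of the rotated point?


x' = x*cos(theta) - y*sin(theta)
cos(170 deg) = -0.9848, sin(170 deg) = 0.1736
x' = 2.1 * -0.9848 - 4.6 * 0.1736
= -2.0681 - 0.7988
= -2.8669


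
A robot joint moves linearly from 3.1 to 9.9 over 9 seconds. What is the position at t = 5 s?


s = t/T = 5/9 = 0.5556
p(t) = p0 + (pf-p0)*s
= 3.1 + (9.9 - 3.1) * 0.5556
= 6.8778


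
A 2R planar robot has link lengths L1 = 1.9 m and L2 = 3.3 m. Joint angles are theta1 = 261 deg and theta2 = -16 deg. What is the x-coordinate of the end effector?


Convert angles to radians: theta1 = 4.5553, theta2 = -0.2793
x = L1*cos(theta1) + L2*cos(theta1+theta2)
x = -0.2972 + -1.3946
x = -1.6919


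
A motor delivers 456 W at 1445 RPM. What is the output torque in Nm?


omega = 1445 * 2*pi/60 = 151.32 rad/s
tau = P / omega = 456 / 151.32
= 3.0135 Nm


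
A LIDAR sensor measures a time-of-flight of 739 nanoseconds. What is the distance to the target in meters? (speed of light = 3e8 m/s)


tof = 739 ns = 7.39e-07 s
dist = c * tof / 2
= 3e8 * 7.39e-07 / 2
= 110.85 m


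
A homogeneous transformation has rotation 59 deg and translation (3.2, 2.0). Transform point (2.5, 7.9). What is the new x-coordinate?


x' = cos(theta)*px - sin(theta)*py + tx
= 0.515*2.5 - 0.8572*7.9 + 3.2
= -2.284


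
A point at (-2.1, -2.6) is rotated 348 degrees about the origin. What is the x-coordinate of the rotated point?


x' = x*cos(theta) - y*sin(theta)
cos(348 deg) = 0.9781, sin(348 deg) = -0.2079
x' = -2.1 * 0.9781 - -2.6 * -0.2079
= -2.0541 - 0.5406
= -2.5947


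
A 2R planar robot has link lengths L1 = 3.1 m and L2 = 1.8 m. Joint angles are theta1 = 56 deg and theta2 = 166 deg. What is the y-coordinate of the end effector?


Convert angles to radians: theta1 = 0.9774, theta2 = 2.8972
y = L1*sin(theta1) + L2*sin(theta1+theta2)
y = 2.57 + -1.2044
y = 1.3656


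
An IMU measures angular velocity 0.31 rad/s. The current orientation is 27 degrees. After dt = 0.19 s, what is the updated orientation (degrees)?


delta_theta = w * dt = 0.31 * 0.19 = 0.0589 rad
= 3.3747 deg
theta_new = 27 + 3.3747 = 30.3747 deg


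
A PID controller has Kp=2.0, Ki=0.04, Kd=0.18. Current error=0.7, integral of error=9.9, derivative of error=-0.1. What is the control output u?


u = Kp*e + Ki*int(e) + Kd*de/dt
= 2.0*0.7 + 0.04*9.9 + 0.18*(-0.1)
= 1.4 + 0.396 + -0.018
= 1.778


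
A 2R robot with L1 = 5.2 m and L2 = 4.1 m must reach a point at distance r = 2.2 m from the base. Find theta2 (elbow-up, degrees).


cos(theta2) = (r^2 - L1^2 - L2^2) / (2*L1*L2)
cos(theta2) = (4.84 - 27.04 - 16.81) / 42.64
cos(theta2) = -0.914869
theta2 = 156.1871 degrees


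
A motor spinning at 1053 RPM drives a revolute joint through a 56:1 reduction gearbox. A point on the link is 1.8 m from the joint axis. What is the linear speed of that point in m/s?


omega_motor = 1053 * 2*pi/60 = 110.2699 rad/s
omega_joint = omega_motor / 56 = 1.9691 rad/s
v = omega_joint * r = 1.9691 * 1.8
= 3.5444 m/s


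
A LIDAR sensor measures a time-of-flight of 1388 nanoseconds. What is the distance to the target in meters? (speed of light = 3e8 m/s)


tof = 1388 ns = 1.388e-06 s
dist = c * tof / 2
= 3e8 * 1.388e-06 / 2
= 208.2 m


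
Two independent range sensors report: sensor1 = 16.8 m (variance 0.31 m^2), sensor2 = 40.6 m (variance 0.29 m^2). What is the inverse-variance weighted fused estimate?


w1 = (1/var1) / (1/var1 + 1/var2)
   = 3.2258 / (3.2258 + 3.4483) = 0.4833
w2 = 1 - w1 = 0.5167
fused = w1*s1 + w2*s2 = 8.12 + 20.9767
= 29.0967 m


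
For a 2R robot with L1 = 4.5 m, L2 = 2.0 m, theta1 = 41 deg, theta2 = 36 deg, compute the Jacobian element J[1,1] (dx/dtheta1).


J[1,1] = -L1*sin(t1) - L2*sin(t1+t2)
= -4.5*sin(41) - 2.0*sin(77)
= -4.901


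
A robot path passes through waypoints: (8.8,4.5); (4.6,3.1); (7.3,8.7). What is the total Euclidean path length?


Segment lengths:
  seg1 = sqrt((-4.2)^2 + (-1.4)^2) = 4.4272
  seg2 = sqrt((2.7)^2 + (5.6)^2) = 6.2169
Total = 10.6441


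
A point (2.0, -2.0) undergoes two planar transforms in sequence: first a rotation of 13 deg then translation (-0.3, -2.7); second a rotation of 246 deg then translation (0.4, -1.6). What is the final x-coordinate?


After transform 1:
x1 = cos(13)*2.0 - sin(13)*-2.0 + -0.3 = 2.0986
y1 = sin(13)*2.0 + cos(13)*-2.0 + -2.7 = -4.1988
After transform 2:
x2 = cos(246)*2.0986 - sin(246)*-4.1988 + 0.4
= -4.2894


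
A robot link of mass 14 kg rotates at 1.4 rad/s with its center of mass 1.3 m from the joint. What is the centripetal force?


F = m * omega^2 * r
= 14 * 1.4^2 * 1.3
= 14 * 1.96 * 1.3
= 35.672 N


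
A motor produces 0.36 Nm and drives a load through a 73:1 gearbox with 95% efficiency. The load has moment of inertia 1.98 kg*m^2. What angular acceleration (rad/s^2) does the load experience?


tau_out = tau_motor * N * eta
= 0.36 * 73 * 0.95 = 24.966 Nm
alpha = tau_out / I = 24.966 / 1.98
= 12.6091 rad/s^2


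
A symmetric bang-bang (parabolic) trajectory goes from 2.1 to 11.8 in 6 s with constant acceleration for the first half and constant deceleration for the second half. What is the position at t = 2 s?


Symmetric rest-to-rest: each phase covers (pf-p0)/2 in time T/2. 0.5*a*(T/2)^2 = (pf-p0)/2 => a = 4*(pf-p0)/T^2
a = 4*(11.8-2.1)/6^2 = 1.0778
t = 2 is in the acceleration phase (t <= T/2).
p = p0 + 0.5*a*t^2 = 2.1 + 0.5*1.0778*2^2
= 4.2556


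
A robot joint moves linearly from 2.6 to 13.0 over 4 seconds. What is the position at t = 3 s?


s = t/T = 3/4 = 0.75
p(t) = p0 + (pf-p0)*s
= 2.6 + (13.0 - 2.6) * 0.75
= 10.4


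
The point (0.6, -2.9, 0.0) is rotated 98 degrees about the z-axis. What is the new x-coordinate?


Rotation about z-axis: x' = x*cos(theta) - y*sin(theta)
= 0.6 * -0.1392 - -2.9 * 0.9903
= 2.7883


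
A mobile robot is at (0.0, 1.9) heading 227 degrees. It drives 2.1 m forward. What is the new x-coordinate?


x_new = x0 + d*cos(theta)
= 0.0 + 2.1*cos(227)
= 0.0 + -1.4322
= -1.4322


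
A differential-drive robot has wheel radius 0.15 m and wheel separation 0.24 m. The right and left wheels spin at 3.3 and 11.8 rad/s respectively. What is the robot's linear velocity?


vR = r*wR = 0.15*3.3 = 0.495 m/s
vL = r*wL = 0.15*11.8 = 1.77 m/s
v = (vR+vL)/2 = 1.1325 m/s
omega = (vR-vL)/L = -5.3125 rad/s
linear velocity = 1.1325 m/s


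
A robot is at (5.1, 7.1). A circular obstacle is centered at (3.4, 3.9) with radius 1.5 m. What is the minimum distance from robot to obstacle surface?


center_dist = sqrt((5.1-3.4)^2 + (7.1-3.9)^2)
= sqrt(2.89 + 10.24)
= 3.6235
min_dist = center_dist - radius = 3.6235 - 1.5 = 2.1235 m


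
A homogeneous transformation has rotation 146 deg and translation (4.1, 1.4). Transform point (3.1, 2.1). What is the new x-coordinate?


x' = cos(theta)*px - sin(theta)*py + tx
= -0.829*3.1 - 0.5592*2.1 + 4.1
= 0.3557


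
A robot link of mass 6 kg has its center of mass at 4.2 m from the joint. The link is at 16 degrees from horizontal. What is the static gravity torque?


tau = m*g*L*cos(angle)
= 6 * 9.81 * 4.2 * cos(16 deg)
= 6 * 9.81 * 4.2 * 0.9613
= 237.6354 Nm


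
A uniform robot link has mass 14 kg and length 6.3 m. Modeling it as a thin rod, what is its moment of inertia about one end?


I = (1/3) * m * L^2
= (1/3) * 14 * 6.3^2
= 0.333333 * 14 * 39.69
= 185.22 kg*m^2


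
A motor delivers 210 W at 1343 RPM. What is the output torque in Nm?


omega = 1343 * 2*pi/60 = 140.6386 rad/s
tau = P / omega = 210 / 140.6386
= 1.4932 Nm


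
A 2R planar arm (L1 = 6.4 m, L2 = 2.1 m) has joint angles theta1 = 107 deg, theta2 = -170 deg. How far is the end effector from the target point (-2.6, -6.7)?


End effector via forward kinematics:
x = L1*cos(t1) + L2*cos(t1+t2) = -0.9178
y = L1*sin(t1) + L2*sin(t1+t2) = 4.2492
Distance to target:
d = sqrt((-2.6 - -0.9178)^2 + (-6.7 - 4.2492)^2)
= sqrt(2.8298 + 119.8858)
= 11.0777 m


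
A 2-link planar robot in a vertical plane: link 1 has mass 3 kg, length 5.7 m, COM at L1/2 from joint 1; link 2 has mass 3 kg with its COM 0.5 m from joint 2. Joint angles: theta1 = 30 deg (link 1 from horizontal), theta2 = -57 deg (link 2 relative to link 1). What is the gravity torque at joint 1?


Horizontal distance from joint 1 to link-1 COM:
  x_c1 = (L1/2)*cos(t1) = 2.85 * 0.866 = 2.4682 m
Horizontal distance from joint 1 to link-2 COM:
  x_c2 = L1*cos(t1) + Lc2*cos(t1+t2)
       = 5.7*0.866 + 0.5*0.891 = 5.3818 m
tau1 = m1*g*x_c1 + m2*g*x_c2
     = 3*9.81*2.4682 + 3*9.81*5.3818
     = 72.6383 + 158.3878
     = 231.0261 Nm


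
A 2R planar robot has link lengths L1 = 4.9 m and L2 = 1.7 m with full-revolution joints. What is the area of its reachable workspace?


r_max = L1 + L2 = 6.6 m
r_min = |L1 - L2| = 3.2 m
Area = pi*(r_max^2 - r_min^2)
= pi*(43.56 - 10.24)
= pi * 33.32
= 104.6779 m^2


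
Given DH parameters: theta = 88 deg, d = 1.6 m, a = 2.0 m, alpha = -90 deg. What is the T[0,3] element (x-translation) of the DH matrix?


T[0,3] = a * cos(theta)
= 2.0 * cos(88 deg)
= 2.0 * 0.0349
= 0.0698


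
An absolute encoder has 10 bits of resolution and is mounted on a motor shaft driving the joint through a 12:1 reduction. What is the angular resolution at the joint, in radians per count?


counts = 2^10 = 1024
effective counts at joint = 1024 * 12 = 12288
resolution = 2*pi / 12288
= 5.1133e-04 rad/count


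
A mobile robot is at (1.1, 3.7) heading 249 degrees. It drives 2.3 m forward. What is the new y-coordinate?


y_new = y0 + d*sin(theta)
= 3.7 + 2.3*sin(249)
= 3.7 + -2.1472
= 1.5528


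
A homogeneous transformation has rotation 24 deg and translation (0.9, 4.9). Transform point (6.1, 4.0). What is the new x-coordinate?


x' = cos(theta)*px - sin(theta)*py + tx
= 0.9135*6.1 - 0.4067*4.0 + 0.9
= 4.8457


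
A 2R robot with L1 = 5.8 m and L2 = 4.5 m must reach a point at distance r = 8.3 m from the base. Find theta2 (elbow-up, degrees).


cos(theta2) = (r^2 - L1^2 - L2^2) / (2*L1*L2)
cos(theta2) = (68.89 - 33.64 - 20.25) / 52.2
cos(theta2) = 0.287356
theta2 = 73.3003 degrees


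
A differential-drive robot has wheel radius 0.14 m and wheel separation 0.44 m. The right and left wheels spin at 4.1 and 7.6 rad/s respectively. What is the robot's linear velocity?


vR = r*wR = 0.14*4.1 = 0.574 m/s
vL = r*wL = 0.14*7.6 = 1.064 m/s
v = (vR+vL)/2 = 0.819 m/s
omega = (vR-vL)/L = -1.1136 rad/s
linear velocity = 0.819 m/s


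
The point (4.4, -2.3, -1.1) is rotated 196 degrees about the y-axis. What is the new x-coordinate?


Rotation about y-axis: x' = x*cos(theta) + z*sin(theta)
= 4.4 * -0.9613 + -1.1 * -0.2756
= -3.9264


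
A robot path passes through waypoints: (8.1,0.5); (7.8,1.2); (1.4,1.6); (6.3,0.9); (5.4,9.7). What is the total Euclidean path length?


Segment lengths:
  seg1 = sqrt((-0.3)^2 + (0.7)^2) = 0.7616
  seg2 = sqrt((-6.4)^2 + (0.4)^2) = 6.4125
  seg3 = sqrt((4.9)^2 + (-0.7)^2) = 4.9497
  seg4 = sqrt((-0.9)^2 + (8.8)^2) = 8.8459
Total = 20.9697


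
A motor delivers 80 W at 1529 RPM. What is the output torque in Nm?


omega = 1529 * 2*pi/60 = 160.1165 rad/s
tau = P / omega = 80 / 160.1165
= 0.4996 Nm


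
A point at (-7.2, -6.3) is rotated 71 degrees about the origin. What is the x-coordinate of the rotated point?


x' = x*cos(theta) - y*sin(theta)
cos(71 deg) = 0.3256, sin(71 deg) = 0.9455
x' = -7.2 * 0.3256 - -6.3 * 0.9455
= -2.3441 - -5.9568
= 3.6127


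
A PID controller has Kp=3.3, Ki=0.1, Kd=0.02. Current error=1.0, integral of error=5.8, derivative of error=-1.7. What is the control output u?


u = Kp*e + Ki*int(e) + Kd*de/dt
= 3.3*1.0 + 0.1*5.8 + 0.02*(-1.7)
= 3.3 + 0.58 + -0.034
= 3.846


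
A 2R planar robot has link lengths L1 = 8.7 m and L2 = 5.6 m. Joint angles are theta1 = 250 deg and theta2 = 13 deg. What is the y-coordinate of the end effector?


Convert angles to radians: theta1 = 4.3633, theta2 = 0.2269
y = L1*sin(theta1) + L2*sin(theta1+theta2)
y = -8.1753 + -5.5583
y = -13.7336


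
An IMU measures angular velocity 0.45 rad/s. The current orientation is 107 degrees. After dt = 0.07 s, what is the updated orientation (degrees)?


delta_theta = w * dt = 0.45 * 0.07 = 0.0315 rad
= 1.8048 deg
theta_new = 107 + 1.8048 = 108.8048 deg


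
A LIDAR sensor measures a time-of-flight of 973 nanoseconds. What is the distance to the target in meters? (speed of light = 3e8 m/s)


tof = 973 ns = 9.73e-07 s
dist = c * tof / 2
= 3e8 * 9.73e-07 / 2
= 145.95 m


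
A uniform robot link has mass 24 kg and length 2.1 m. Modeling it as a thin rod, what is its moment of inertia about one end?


I = (1/3) * m * L^2
= (1/3) * 24 * 2.1^2
= 0.333333 * 24 * 4.41
= 35.28 kg*m^2


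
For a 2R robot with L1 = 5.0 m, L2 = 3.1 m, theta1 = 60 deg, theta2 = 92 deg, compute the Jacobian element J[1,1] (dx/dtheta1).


J[1,1] = -L1*sin(t1) - L2*sin(t1+t2)
= -5.0*sin(60) - 3.1*sin(152)
= -5.7855


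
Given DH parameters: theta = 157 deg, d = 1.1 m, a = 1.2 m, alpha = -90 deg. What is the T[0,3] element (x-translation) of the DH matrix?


T[0,3] = a * cos(theta)
= 1.2 * cos(157 deg)
= 1.2 * -0.9205
= -1.1046


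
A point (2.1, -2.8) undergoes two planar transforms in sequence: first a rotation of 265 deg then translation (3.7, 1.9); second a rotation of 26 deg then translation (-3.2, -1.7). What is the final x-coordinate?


After transform 1:
x1 = cos(265)*2.1 - sin(265)*-2.8 + 3.7 = 0.7276
y1 = sin(265)*2.1 + cos(265)*-2.8 + 1.9 = 0.052
After transform 2:
x2 = cos(26)*0.7276 - sin(26)*0.052 + -3.2
= -2.5688


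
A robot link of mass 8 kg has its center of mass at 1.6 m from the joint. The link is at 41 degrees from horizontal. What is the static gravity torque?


tau = m*g*L*cos(angle)
= 8 * 9.81 * 1.6 * cos(41 deg)
= 8 * 9.81 * 1.6 * 0.7547
= 94.7674 Nm


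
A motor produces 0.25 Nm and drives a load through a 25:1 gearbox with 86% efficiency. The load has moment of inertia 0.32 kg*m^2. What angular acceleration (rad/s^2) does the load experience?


tau_out = tau_motor * N * eta
= 0.25 * 25 * 0.86 = 5.375 Nm
alpha = tau_out / I = 5.375 / 0.32
= 16.7969 rad/s^2


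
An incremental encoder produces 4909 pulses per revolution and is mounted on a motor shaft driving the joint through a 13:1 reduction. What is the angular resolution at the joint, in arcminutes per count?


counts per rev = 4909
effective counts at joint = 4909 * 13 = 63817
resolution = 360*60 / 63817
= 0.3385 arcmin/count


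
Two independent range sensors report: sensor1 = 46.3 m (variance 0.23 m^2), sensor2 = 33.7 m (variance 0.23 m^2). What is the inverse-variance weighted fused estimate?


w1 = (1/var1) / (1/var1 + 1/var2)
   = 4.3478 / (4.3478 + 4.3478) = 0.5
w2 = 1 - w1 = 0.5
fused = w1*s1 + w2*s2 = 23.15 + 16.85
= 40.0 m


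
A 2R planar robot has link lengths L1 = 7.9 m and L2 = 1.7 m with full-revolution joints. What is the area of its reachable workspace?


r_max = L1 + L2 = 9.6 m
r_min = |L1 - L2| = 6.2 m
Area = pi*(r_max^2 - r_min^2)
= pi*(92.16 - 38.44)
= pi * 53.72
= 168.7664 m^2


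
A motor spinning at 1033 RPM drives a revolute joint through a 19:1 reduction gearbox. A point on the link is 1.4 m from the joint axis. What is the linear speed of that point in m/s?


omega_motor = 1033 * 2*pi/60 = 108.1755 rad/s
omega_joint = omega_motor / 19 = 5.6934 rad/s
v = omega_joint * r = 5.6934 * 1.4
= 7.9708 m/s


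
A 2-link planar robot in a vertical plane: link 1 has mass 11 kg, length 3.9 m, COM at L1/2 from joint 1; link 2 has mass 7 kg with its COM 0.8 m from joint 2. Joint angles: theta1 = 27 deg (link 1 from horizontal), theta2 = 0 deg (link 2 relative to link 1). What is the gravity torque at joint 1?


Horizontal distance from joint 1 to link-1 COM:
  x_c1 = (L1/2)*cos(t1) = 1.95 * 0.891 = 1.7375 m
Horizontal distance from joint 1 to link-2 COM:
  x_c2 = L1*cos(t1) + Lc2*cos(t1+t2)
       = 3.9*0.891 + 0.8*0.891 = 4.1877 m
tau1 = m1*g*x_c1 + m2*g*x_c2
     = 11*9.81*1.7375 + 7*9.81*4.1877
     = 187.4896 + 287.5715
     = 475.0611 Nm


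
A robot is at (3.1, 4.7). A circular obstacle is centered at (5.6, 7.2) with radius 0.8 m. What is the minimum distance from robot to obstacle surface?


center_dist = sqrt((3.1-5.6)^2 + (4.7-7.2)^2)
= sqrt(6.25 + 6.25)
= 3.5355
min_dist = center_dist - radius = 3.5355 - 0.8 = 2.7355 m


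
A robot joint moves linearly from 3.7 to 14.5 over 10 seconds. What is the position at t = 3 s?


s = t/T = 3/10 = 0.3
p(t) = p0 + (pf-p0)*s
= 3.7 + (14.5 - 3.7) * 0.3
= 6.94


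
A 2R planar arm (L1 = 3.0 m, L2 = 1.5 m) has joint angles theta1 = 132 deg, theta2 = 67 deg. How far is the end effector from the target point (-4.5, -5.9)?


End effector via forward kinematics:
x = L1*cos(t1) + L2*cos(t1+t2) = -3.4257
y = L1*sin(t1) + L2*sin(t1+t2) = 1.7411
Distance to target:
d = sqrt((-4.5 - -3.4257)^2 + (-5.9 - 1.7411)^2)
= sqrt(1.1542 + 58.3861)
= 7.7162 m


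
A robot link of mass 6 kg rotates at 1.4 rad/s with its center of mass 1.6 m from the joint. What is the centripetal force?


F = m * omega^2 * r
= 6 * 1.4^2 * 1.6
= 6 * 1.96 * 1.6
= 18.816 N


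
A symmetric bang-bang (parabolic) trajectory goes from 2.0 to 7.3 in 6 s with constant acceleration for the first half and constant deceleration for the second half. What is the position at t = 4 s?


Symmetric rest-to-rest: each phase covers (pf-p0)/2 in time T/2. 0.5*a*(T/2)^2 = (pf-p0)/2 => a = 4*(pf-p0)/T^2
a = 4*(7.3-2.0)/6^2 = 0.5889
t = 4 is in the deceleration phase (t > T/2).
p = pf - 0.5*a*(T-t)^2 = 7.3 - 0.5*0.5889*2^2
= 6.1222


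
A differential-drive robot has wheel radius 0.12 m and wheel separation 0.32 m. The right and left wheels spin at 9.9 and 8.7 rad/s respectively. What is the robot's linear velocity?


vR = r*wR = 0.12*9.9 = 1.188 m/s
vL = r*wL = 0.12*8.7 = 1.044 m/s
v = (vR+vL)/2 = 1.116 m/s
omega = (vR-vL)/L = 0.45 rad/s
linear velocity = 1.116 m/s


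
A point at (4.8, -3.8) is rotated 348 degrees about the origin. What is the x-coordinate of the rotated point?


x' = x*cos(theta) - y*sin(theta)
cos(348 deg) = 0.9781, sin(348 deg) = -0.2079
x' = 4.8 * 0.9781 - -3.8 * -0.2079
= 4.6951 - 0.7901
= 3.905


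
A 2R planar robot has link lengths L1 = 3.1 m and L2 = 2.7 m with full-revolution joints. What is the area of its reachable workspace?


r_max = L1 + L2 = 5.8 m
r_min = |L1 - L2| = 0.4 m
Area = pi*(r_max^2 - r_min^2)
= pi*(33.64 - 0.16)
= pi * 33.48
= 105.1805 m^2


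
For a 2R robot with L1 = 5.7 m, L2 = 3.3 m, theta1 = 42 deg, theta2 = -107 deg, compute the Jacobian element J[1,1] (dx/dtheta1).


J[1,1] = -L1*sin(t1) - L2*sin(t1+t2)
= -5.7*sin(42) - 3.3*sin(-65)
= -0.8232


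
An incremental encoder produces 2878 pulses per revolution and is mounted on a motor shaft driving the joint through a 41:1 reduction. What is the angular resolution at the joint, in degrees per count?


counts per rev = 2878
effective counts at joint = 2878 * 41 = 117998
resolution = 360 / 117998
= 0.0031 deg/count


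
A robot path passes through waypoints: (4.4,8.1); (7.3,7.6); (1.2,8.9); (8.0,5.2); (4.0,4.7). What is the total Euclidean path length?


Segment lengths:
  seg1 = sqrt((2.9)^2 + (-0.5)^2) = 2.9428
  seg2 = sqrt((-6.1)^2 + (1.3)^2) = 6.237
  seg3 = sqrt((6.8)^2 + (-3.7)^2) = 7.7414
  seg4 = sqrt((-4.0)^2 + (-0.5)^2) = 4.0311
Total = 20.9524


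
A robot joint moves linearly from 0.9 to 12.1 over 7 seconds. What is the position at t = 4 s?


s = t/T = 4/7 = 0.5714
p(t) = p0 + (pf-p0)*s
= 0.9 + (12.1 - 0.9) * 0.5714
= 7.3


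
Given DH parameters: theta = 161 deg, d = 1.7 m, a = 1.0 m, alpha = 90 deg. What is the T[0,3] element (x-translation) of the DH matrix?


T[0,3] = a * cos(theta)
= 1.0 * cos(161 deg)
= 1.0 * -0.9455
= -0.9455


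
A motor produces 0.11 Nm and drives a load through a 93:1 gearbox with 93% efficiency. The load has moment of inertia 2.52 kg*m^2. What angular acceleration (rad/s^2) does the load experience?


tau_out = tau_motor * N * eta
= 0.11 * 93 * 0.93 = 9.5139 Nm
alpha = tau_out / I = 9.5139 / 2.52
= 3.7754 rad/s^2


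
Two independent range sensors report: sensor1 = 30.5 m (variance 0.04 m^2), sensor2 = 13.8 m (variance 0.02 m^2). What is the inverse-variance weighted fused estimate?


w1 = (1/var1) / (1/var1 + 1/var2)
   = 25.0 / (25.0 + 50.0) = 0.3333
w2 = 1 - w1 = 0.6667
fused = w1*s1 + w2*s2 = 10.1667 + 9.2
= 19.3667 m


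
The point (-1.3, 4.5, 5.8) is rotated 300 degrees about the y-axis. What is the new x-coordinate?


Rotation about y-axis: x' = x*cos(theta) + z*sin(theta)
= -1.3 * 0.5 + 5.8 * -0.866
= -5.6729


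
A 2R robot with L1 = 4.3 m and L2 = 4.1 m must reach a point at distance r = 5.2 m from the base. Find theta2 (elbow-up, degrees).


cos(theta2) = (r^2 - L1^2 - L2^2) / (2*L1*L2)
cos(theta2) = (27.04 - 18.49 - 16.81) / 35.26
cos(theta2) = -0.23426
theta2 = 103.548 degrees


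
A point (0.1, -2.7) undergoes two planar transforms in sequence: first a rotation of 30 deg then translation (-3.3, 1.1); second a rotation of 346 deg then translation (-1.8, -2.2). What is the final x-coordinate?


After transform 1:
x1 = cos(30)*0.1 - sin(30)*-2.7 + -3.3 = -1.8634
y1 = sin(30)*0.1 + cos(30)*-2.7 + 1.1 = -1.1883
After transform 2:
x2 = cos(346)*-1.8634 - sin(346)*-1.1883 + -1.8
= -3.8955


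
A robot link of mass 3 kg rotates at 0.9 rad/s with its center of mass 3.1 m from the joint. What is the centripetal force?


F = m * omega^2 * r
= 3 * 0.9^2 * 3.1
= 3 * 0.81 * 3.1
= 7.533 N


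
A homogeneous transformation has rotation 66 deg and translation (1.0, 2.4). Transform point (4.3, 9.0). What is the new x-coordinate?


x' = cos(theta)*px - sin(theta)*py + tx
= 0.4067*4.3 - 0.9135*9.0 + 1.0
= -5.4729


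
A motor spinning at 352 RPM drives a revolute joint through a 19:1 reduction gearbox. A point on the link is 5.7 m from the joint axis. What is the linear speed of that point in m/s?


omega_motor = 352 * 2*pi/60 = 36.8614 rad/s
omega_joint = omega_motor / 19 = 1.9401 rad/s
v = omega_joint * r = 1.9401 * 5.7
= 11.0584 m/s


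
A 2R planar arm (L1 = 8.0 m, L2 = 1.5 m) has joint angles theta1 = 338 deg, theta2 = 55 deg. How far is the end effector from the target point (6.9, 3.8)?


End effector via forward kinematics:
x = L1*cos(t1) + L2*cos(t1+t2) = 8.6755
y = L1*sin(t1) + L2*sin(t1+t2) = -2.1799
Distance to target:
d = sqrt((6.9 - 8.6755)^2 + (3.8 - -2.1799)^2)
= sqrt(3.1523 + 35.7591)
= 6.2379 m


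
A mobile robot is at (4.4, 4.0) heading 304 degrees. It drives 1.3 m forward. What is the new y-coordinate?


y_new = y0 + d*sin(theta)
= 4.0 + 1.3*sin(304)
= 4.0 + -1.0777
= 2.9223


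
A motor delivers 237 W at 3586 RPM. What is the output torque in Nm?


omega = 3586 * 2*pi/60 = 375.525 rad/s
tau = P / omega = 237 / 375.525
= 0.6311 Nm


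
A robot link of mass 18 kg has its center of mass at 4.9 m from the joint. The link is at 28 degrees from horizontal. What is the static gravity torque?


tau = m*g*L*cos(angle)
= 18 * 9.81 * 4.9 * cos(28 deg)
= 18 * 9.81 * 4.9 * 0.8829
= 763.9633 Nm


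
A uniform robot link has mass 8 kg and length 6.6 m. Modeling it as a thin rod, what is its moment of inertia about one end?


I = (1/3) * m * L^2
= (1/3) * 8 * 6.6^2
= 0.333333 * 8 * 43.56
= 116.16 kg*m^2


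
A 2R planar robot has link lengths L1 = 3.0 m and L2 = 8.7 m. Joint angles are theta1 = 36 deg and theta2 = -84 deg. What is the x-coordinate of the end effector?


Convert angles to radians: theta1 = 0.6283, theta2 = -1.4661
x = L1*cos(theta1) + L2*cos(theta1+theta2)
x = 2.4271 + 5.8214
x = 8.2485


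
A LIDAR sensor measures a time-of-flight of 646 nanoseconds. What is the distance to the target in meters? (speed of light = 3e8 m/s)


tof = 646 ns = 6.46e-07 s
dist = c * tof / 2
= 3e8 * 6.46e-07 / 2
= 96.9 m


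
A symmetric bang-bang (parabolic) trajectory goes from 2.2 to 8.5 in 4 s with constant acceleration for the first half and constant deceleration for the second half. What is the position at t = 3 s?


Symmetric rest-to-rest: each phase covers (pf-p0)/2 in time T/2. 0.5*a*(T/2)^2 = (pf-p0)/2 => a = 4*(pf-p0)/T^2
a = 4*(8.5-2.2)/4^2 = 1.575
t = 3 is in the deceleration phase (t > T/2).
p = pf - 0.5*a*(T-t)^2 = 8.5 - 0.5*1.575*1^2
= 7.7125


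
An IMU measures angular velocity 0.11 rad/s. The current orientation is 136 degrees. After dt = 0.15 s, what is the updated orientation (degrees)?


delta_theta = w * dt = 0.11 * 0.15 = 0.0165 rad
= 0.9454 deg
theta_new = 136 + 0.9454 = 136.9454 deg


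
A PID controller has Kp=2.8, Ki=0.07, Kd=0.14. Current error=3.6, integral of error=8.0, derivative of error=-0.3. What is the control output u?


u = Kp*e + Ki*int(e) + Kd*de/dt
= 2.8*3.6 + 0.07*8.0 + 0.14*(-0.3)
= 10.08 + 0.56 + -0.042
= 10.598


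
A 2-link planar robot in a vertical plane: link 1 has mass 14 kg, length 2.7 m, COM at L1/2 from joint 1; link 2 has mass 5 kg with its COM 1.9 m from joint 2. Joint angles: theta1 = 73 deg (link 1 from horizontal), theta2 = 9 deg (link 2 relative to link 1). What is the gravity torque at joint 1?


Horizontal distance from joint 1 to link-1 COM:
  x_c1 = (L1/2)*cos(t1) = 1.35 * 0.2924 = 0.3947 m
Horizontal distance from joint 1 to link-2 COM:
  x_c2 = L1*cos(t1) + Lc2*cos(t1+t2)
       = 2.7*0.2924 + 1.9*0.1392 = 1.0538 m
tau1 = m1*g*x_c1 + m2*g*x_c2
     = 14*9.81*0.3947 + 5*9.81*1.0538
     = 54.2083 + 51.6905
     = 105.8988 Nm


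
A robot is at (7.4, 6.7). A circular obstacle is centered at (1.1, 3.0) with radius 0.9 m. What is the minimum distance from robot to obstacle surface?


center_dist = sqrt((7.4-1.1)^2 + (6.7-3.0)^2)
= sqrt(39.69 + 13.69)
= 7.3062
min_dist = center_dist - radius = 7.3062 - 0.9 = 6.4062 m


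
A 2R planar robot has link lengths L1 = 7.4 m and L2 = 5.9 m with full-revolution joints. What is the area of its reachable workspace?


r_max = L1 + L2 = 13.3 m
r_min = |L1 - L2| = 1.5 m
Area = pi*(r_max^2 - r_min^2)
= pi*(176.89 - 2.25)
= pi * 174.64
= 548.6477 m^2


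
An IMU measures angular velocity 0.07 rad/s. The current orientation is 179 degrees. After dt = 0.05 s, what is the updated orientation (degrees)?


delta_theta = w * dt = 0.07 * 0.05 = 0.0035 rad
= 0.2005 deg
theta_new = 179 + 0.2005 = 179.2005 deg


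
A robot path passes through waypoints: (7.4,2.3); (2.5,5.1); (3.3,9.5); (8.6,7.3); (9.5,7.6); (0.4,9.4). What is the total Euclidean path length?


Segment lengths:
  seg1 = sqrt((-4.9)^2 + (2.8)^2) = 5.6436
  seg2 = sqrt((0.8)^2 + (4.4)^2) = 4.4721
  seg3 = sqrt((5.3)^2 + (-2.2)^2) = 5.7385
  seg4 = sqrt((0.9)^2 + (0.3)^2) = 0.9487
  seg5 = sqrt((-9.1)^2 + (1.8)^2) = 9.2763
Total = 26.0792


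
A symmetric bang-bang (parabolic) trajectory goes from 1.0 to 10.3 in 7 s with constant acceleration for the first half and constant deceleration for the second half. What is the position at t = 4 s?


Symmetric rest-to-rest: each phase covers (pf-p0)/2 in time T/2. 0.5*a*(T/2)^2 = (pf-p0)/2 => a = 4*(pf-p0)/T^2
a = 4*(10.3-1.0)/7^2 = 0.7592
t = 4 is in the deceleration phase (t > T/2).
p = pf - 0.5*a*(T-t)^2 = 10.3 - 0.5*0.7592*3^2
= 6.8837


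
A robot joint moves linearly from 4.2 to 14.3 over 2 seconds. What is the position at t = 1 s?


s = t/T = 1/2 = 0.5
p(t) = p0 + (pf-p0)*s
= 4.2 + (14.3 - 4.2) * 0.5
= 9.25


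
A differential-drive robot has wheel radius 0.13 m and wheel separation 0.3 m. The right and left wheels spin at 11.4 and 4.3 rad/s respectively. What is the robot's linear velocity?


vR = r*wR = 0.13*11.4 = 1.482 m/s
vL = r*wL = 0.13*4.3 = 0.559 m/s
v = (vR+vL)/2 = 1.0205 m/s
omega = (vR-vL)/L = 3.0767 rad/s
linear velocity = 1.0205 m/s


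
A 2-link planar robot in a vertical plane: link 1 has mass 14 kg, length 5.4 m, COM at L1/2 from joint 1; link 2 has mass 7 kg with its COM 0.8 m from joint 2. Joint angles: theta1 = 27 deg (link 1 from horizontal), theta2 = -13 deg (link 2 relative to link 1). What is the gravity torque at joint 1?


Horizontal distance from joint 1 to link-1 COM:
  x_c1 = (L1/2)*cos(t1) = 2.7 * 0.891 = 2.4057 m
Horizontal distance from joint 1 to link-2 COM:
  x_c2 = L1*cos(t1) + Lc2*cos(t1+t2)
       = 5.4*0.891 + 0.8*0.9703 = 5.5877 m
tau1 = m1*g*x_c1 + m2*g*x_c2
     = 14*9.81*2.4057 + 7*9.81*5.5877
     = 330.4013 + 383.7054
     = 714.1067 Nm


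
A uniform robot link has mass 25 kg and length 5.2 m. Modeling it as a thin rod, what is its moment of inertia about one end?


I = (1/3) * m * L^2
= (1/3) * 25 * 5.2^2
= 0.333333 * 25 * 27.04
= 225.3333 kg*m^2


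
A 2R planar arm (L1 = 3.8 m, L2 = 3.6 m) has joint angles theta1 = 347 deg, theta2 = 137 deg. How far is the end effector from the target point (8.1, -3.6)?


End effector via forward kinematics:
x = L1*cos(t1) + L2*cos(t1+t2) = 1.6895
y = L1*sin(t1) + L2*sin(t1+t2) = 2.1297
Distance to target:
d = sqrt((8.1 - 1.6895)^2 + (-3.6 - 2.1297)^2)
= sqrt(41.0944 + 32.8297)
= 8.5979 m


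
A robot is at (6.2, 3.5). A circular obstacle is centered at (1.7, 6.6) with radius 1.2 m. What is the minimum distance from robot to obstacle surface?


center_dist = sqrt((6.2-1.7)^2 + (3.5-6.6)^2)
= sqrt(20.25 + 9.61)
= 5.4644
min_dist = center_dist - radius = 5.4644 - 1.2 = 4.2644 m


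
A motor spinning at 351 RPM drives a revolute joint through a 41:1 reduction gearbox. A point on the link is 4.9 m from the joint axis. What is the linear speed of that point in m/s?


omega_motor = 351 * 2*pi/60 = 36.7566 rad/s
omega_joint = omega_motor / 41 = 0.8965 rad/s
v = omega_joint * r = 0.8965 * 4.9
= 4.3929 m/s


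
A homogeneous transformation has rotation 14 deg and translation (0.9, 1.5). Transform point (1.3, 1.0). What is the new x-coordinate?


x' = cos(theta)*px - sin(theta)*py + tx
= 0.9703*1.3 - 0.2419*1.0 + 0.9
= 1.9195


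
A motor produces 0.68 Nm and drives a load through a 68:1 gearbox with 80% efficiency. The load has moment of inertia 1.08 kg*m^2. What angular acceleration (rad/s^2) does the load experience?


tau_out = tau_motor * N * eta
= 0.68 * 68 * 0.8 = 36.992 Nm
alpha = tau_out / I = 36.992 / 1.08
= 34.2519 rad/s^2


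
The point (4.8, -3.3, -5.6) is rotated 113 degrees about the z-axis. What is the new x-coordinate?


Rotation about z-axis: x' = x*cos(theta) - y*sin(theta)
= 4.8 * -0.3907 - -3.3 * 0.9205
= 1.1622


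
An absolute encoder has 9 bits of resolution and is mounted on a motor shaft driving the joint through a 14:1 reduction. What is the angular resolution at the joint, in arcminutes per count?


counts = 2^9 = 512
effective counts at joint = 512 * 14 = 7168
resolution = 360*60 / 7168
= 3.0134 arcmin/count
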